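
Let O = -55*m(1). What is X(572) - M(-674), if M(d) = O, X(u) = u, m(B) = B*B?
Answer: 627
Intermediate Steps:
m(B) = B²
O = -55 (O = -55*1² = -55*1 = -55)
M(d) = -55
X(572) - M(-674) = 572 - 1*(-55) = 572 + 55 = 627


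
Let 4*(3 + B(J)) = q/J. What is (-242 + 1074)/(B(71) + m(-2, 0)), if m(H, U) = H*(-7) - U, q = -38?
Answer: 118144/1543 ≈ 76.568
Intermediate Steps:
B(J) = -3 - 19/(2*J) (B(J) = -3 + (-38/J)/4 = -3 - 19/(2*J))
m(H, U) = -U - 7*H (m(H, U) = -7*H - U = -U - 7*H)
(-242 + 1074)/(B(71) + m(-2, 0)) = (-242 + 1074)/((-3 - 19/2/71) + (-1*0 - 7*(-2))) = 832/((-3 - 19/2*1/71) + (0 + 14)) = 832/((-3 - 19/142) + 14) = 832/(-445/142 + 14) = 832/(1543/142) = 832*(142/1543) = 118144/1543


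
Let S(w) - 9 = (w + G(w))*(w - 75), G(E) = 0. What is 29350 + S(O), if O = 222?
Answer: 61993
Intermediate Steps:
S(w) = 9 + w*(-75 + w) (S(w) = 9 + (w + 0)*(w - 75) = 9 + w*(-75 + w))
29350 + S(O) = 29350 + (9 + 222² - 75*222) = 29350 + (9 + 49284 - 16650) = 29350 + 32643 = 61993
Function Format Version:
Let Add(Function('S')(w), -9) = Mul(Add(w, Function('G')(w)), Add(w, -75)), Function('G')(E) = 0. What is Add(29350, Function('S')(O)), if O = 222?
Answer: 61993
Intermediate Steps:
Function('S')(w) = Add(9, Mul(w, Add(-75, w))) (Function('S')(w) = Add(9, Mul(Add(w, 0), Add(w, -75))) = Add(9, Mul(w, Add(-75, w))))
Add(29350, Function('S')(O)) = Add(29350, Add(9, Pow(222, 2), Mul(-75, 222))) = Add(29350, Add(9, 49284, -16650)) = Add(29350, 32643) = 61993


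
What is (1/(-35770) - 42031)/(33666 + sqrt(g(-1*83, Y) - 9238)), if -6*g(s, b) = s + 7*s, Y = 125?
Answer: -75922664536629/60813042904250 + 1503448871*I*sqrt(82146)/121626085808500 ≈ -1.2485 + 0.0035429*I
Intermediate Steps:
g(s, b) = -4*s/3 (g(s, b) = -(s + 7*s)/6 = -4*s/3)
(1/(-35770) - 42031)/(33666 + sqrt(g(-1*83, Y) - 9238)) = (1/(-35770) - 42031)/(33666 + sqrt(-(-4)*83/3 - 9238)) = (-1/35770 - 42031)/(33666 + sqrt(-4/3*(-83) - 9238)) = -1503448871/(35770*(33666 + sqrt(332/3 - 9238))) = -1503448871/(35770*(33666 + sqrt(-27382/3))) = -1503448871/(35770*(33666 + I*sqrt(82146)/3))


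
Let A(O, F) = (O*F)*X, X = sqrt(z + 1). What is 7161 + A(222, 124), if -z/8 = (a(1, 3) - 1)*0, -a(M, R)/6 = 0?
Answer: 34689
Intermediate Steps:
a(M, R) = 0 (a(M, R) = -6*0 = 0)
z = 0 (z = -8*(0 - 1)*0 = -(-8)*0 = -8*0 = 0)
X = 1 (X = sqrt(0 + 1) = sqrt(1) = 1)
A(O, F) = F*O (A(O, F) = (O*F)*1 = (F*O)*1 = F*O)
7161 + A(222, 124) = 7161 + 124*222 = 7161 + 27528 = 34689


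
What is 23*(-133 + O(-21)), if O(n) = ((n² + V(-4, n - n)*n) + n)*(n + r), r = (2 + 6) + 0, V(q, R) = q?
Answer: -153755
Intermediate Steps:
r = 8 (r = 8 + 0 = 8)
O(n) = (8 + n)*(n² - 3*n) (O(n) = ((n² - 4*n) + n)*(n + 8) = (n² - 3*n)*(8 + n) = (8 + n)*(n² - 3*n))
23*(-133 + O(-21)) = 23*(-133 - 21*(-24 + (-21)² + 5*(-21))) = 23*(-133 - 21*(-24 + 441 - 105)) = 23*(-133 - 21*312) = 23*(-133 - 6552) = 23*(-6685) = -153755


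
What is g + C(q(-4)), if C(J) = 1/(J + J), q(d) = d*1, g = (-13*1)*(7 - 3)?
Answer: -417/8 ≈ -52.125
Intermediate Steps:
g = -52 (g = -13*4 = -52)
q(d) = d
C(J) = 1/(2*J)
g + C(q(-4)) = -52 + (½)/(-4) = -52 + (½)*(-¼) = -52 - ⅛ = -417/8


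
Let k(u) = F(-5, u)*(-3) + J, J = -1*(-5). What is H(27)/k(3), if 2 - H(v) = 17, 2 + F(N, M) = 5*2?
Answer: 15/19 ≈ 0.78947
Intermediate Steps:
F(N, M) = 8 (F(N, M) = -2 + 5*2 = -2 + 10 = 8)
J = 5
k(u) = -19 (k(u) = 8*(-3) + 5 = -24 + 5 = -19)
H(v) = -15 (H(v) = 2 - 1*17 = 2 - 17 = -15)
H(27)/k(3) = -15/(-19) = -15*(-1/19) = 15/19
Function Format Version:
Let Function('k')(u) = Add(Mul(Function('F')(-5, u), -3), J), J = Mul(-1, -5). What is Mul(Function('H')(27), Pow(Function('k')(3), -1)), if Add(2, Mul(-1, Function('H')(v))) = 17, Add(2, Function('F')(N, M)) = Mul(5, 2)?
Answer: Rational(15, 19) ≈ 0.78947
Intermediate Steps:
Function('F')(N, M) = 8 (Function('F')(N, M) = Add(-2, Mul(5, 2)) = Add(-2, 10) = 8)
J = 5
Function('k')(u) = -19 (Function('k')(u) = Add(Mul(8, -3), 5) = Add(-24, 5) = -19)
Function('H')(v) = -15 (Function('H')(v) = Add(2, Mul(-1, 17)) = Add(2, -17) = -15)
Mul(Function('H')(27), Pow(Function('k')(3), -1)) = Mul(-15, Pow(-19, -1)) = Mul(-15, Rational(-1, 19)) = Rational(15, 19)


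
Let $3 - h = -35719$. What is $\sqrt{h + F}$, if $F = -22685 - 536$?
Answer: $3 \sqrt{1389} \approx 111.81$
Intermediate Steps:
$h = 35722$ ($h = 3 - -35719 = 3 + 35719 = 35722$)
$F = -23221$ ($F = -22685 - 536 = -23221$)
$\sqrt{h + F} = \sqrt{35722 - 23221} = \sqrt{12501} = 3 \sqrt{1389}$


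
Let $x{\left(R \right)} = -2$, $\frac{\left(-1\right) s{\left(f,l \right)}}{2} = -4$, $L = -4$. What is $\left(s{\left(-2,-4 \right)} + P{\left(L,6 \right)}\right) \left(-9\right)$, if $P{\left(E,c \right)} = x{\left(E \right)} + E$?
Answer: $-18$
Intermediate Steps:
$s{\left(f,l \right)} = 8$ ($s{\left(f,l \right)} = \left(-2\right) \left(-4\right) = 8$)
$P{\left(E,c \right)} = -2 + E$
$\left(s{\left(-2,-4 \right)} + P{\left(L,6 \right)}\right) \left(-9\right) = \left(8 - 6\right) \left(-9\right) = 2 \left(-9\right) = -18$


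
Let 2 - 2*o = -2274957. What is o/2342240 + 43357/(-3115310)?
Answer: 688409752293/1459360738880 ≈ 0.47172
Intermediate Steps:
o = 2274959/2 (o = 1 - 1/2*(-2274957) = 1 + 2274957/2 = 2274959/2 ≈ 1.1375e+6)
o/2342240 + 43357/(-3115310) = (2274959/2)/2342240 + 43357/(-3115310) = (2274959/2)*(1/2342240) + 43357*(-1/3115310) = 2274959/4684480 - 43357/3115310 = 688409752293/1459360738880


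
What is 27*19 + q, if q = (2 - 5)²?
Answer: 522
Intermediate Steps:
q = 9 (q = (-3)² = 9)
27*19 + q = 27*19 + 9 = 513 + 9 = 522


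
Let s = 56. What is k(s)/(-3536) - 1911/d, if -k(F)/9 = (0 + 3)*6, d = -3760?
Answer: 460401/830960 ≈ 0.55406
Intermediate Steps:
k(F) = -162 (k(F) = -9*(0 + 3)*6 = -27*6 = -9*18 = -162)
k(s)/(-3536) - 1911/d = -162/(-3536) - 1911/(-3760) = -162*(-1/3536) - 1911*(-1/3760) = 81/1768 + 1911/3760 = 460401/830960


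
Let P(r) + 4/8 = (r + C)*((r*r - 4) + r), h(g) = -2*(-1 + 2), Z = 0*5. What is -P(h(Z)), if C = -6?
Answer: -31/2 ≈ -15.500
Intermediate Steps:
Z = 0
h(g) = -2 (h(g) = -2*1 = -2)
P(r) = -½ + (-6 + r)*(-4 + r + r²) (P(r) = -½ + (r - 6)*((r*r - 4) + r) = -½ + (-6 + r)*((r² - 4) + r) = -½ + (-6 + r)*((-4 + r²) + r) = -½ + (-6 + r)*(-4 + r + r²))
-P(h(Z)) = -(47/2 + (-2)³ - 10*(-2) - 5*(-2)²) = -(47/2 - 8 + 20 - 5*4) = -(47/2 - 8 + 20 - 20) = -1*31/2 = -31/2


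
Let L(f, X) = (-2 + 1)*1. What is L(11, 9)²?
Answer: 1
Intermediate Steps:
L(f, X) = -1 (L(f, X) = -1*1 = -1)
L(11, 9)² = (-1)² = 1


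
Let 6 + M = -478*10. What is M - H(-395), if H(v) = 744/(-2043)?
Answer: -3259018/681 ≈ -4785.6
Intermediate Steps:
H(v) = -248/681 (H(v) = 744*(-1/2043) = -248/681)
M = -4786 (M = -6 - 478*10 = -6 - 4780 = -4786)
M - H(-395) = -4786 - 1*(-248/681) = -4786 + 248/681 = -3259018/681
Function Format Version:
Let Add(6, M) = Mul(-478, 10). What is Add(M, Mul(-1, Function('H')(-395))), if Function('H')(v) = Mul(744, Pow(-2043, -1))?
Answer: Rational(-3259018, 681) ≈ -4785.6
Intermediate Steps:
Function('H')(v) = Rational(-248, 681) (Function('H')(v) = Mul(744, Rational(-1, 2043)) = Rational(-248, 681))
M = -4786 (M = Add(-6, Mul(-478, 10)) = Add(-6, -4780) = -4786)
Add(M, Mul(-1, Function('H')(-395))) = Add(-4786, Mul(-1, Rational(-248, 681))) = Add(-4786, Rational(248, 681)) = Rational(-3259018, 681)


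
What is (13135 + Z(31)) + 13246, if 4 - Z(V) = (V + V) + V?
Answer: 26292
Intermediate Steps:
Z(V) = 4 - 3*V (Z(V) = 4 - ((V + V) + V) = 4 - (2*V + V) = 4 - 3*V)
(13135 + Z(31)) + 13246 = (13135 + (4 - 3*31)) + 13246 = (13135 + (4 - 93)) + 13246 = (13135 - 89) + 13246 = 13046 + 13246 = 26292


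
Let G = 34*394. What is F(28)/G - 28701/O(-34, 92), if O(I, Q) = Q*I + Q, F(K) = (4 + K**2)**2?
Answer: 960095/17204 ≈ 55.807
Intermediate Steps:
O(I, Q) = Q + I*Q (O(I, Q) = I*Q + Q = Q + I*Q)
G = 13396
F(28)/G - 28701/O(-34, 92) = (4 + 28**2)**2/13396 - 28701*1/(92*(1 - 34)) = (4 + 784)**2*(1/13396) - 28701/(92*(-33)) = 788**2*(1/13396) - 28701/(-3036) = 620944*(1/13396) - 28701*(-1/3036) = 788/17 + 9567/1012 = 960095/17204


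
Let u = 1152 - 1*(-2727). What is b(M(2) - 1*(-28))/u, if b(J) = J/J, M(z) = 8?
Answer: 1/3879 ≈ 0.00025780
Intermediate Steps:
b(J) = 1
u = 3879 (u = 1152 + 2727 = 3879)
b(M(2) - 1*(-28))/u = 1/3879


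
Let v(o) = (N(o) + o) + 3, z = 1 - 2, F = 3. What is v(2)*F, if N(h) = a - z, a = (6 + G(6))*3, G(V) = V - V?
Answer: 72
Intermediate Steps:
G(V) = 0
a = 18 (a = (6 + 0)*3 = 6*3 = 18)
z = -1
N(h) = 19 (N(h) = 18 - 1*(-1) = 18 + 1 = 19)
v(o) = 22 + o (v(o) = (19 + o) + 3 = 22 + o)
v(2)*F = (22 + 2)*3 = 24*3 = 72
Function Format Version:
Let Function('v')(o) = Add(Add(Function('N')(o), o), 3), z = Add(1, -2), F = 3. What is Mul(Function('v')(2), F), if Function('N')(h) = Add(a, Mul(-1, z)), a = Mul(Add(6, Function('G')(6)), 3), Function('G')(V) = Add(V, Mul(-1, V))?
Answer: 72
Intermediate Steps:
Function('G')(V) = 0
a = 18 (a = Mul(Add(6, 0), 3) = Mul(6, 3) = 18)
z = -1
Function('N')(h) = 19 (Function('N')(h) = Add(18, Mul(-1, -1)) = Add(18, 1) = 19)
Function('v')(o) = Add(22, o) (Function('v')(o) = Add(Add(19, o), 3) = Add(22, o))
Mul(Function('v')(2), F) = Mul(Add(22, 2), 3) = Mul(24, 3) = 72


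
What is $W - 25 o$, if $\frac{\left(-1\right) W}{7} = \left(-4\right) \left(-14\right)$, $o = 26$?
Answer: $-1042$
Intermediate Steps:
$W = -392$ ($W = - 7 \left(\left(-4\right) \left(-14\right)\right) = \left(-7\right) 56 = -392$)
$W - 25 o = -392 - 650 = -1042$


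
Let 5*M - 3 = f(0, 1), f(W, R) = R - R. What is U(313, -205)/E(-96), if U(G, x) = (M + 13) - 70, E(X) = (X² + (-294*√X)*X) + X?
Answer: -893/132910096 + 6909*I*√6/83068810 ≈ -6.7188e-6 + 0.00020373*I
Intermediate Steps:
f(W, R) = 0
M = ⅗ (M = ⅗ + (⅕)*0 = ⅗ + 0 = ⅗ ≈ 0.60000)
E(X) = X + X² - 294*X^(3/2) (E(X) = (X² - 294*X^(3/2)) + X = X + X² - 294*X^(3/2))
U(G, x) = -282/5 (U(G, x) = (⅗ + 13) - 70 = 68/5 - 70 = -282/5)
U(313, -205)/E(-96) = -282/(5*(-96 + (-96)² - (-112896)*I*√6)) = -282/(5*(-96 + 9216 - (-112896)*I*√6)) = -282/(5*(-96 + 9216 + 112896*I*√6)) = -282/(5*(9120 + 112896*I*√6))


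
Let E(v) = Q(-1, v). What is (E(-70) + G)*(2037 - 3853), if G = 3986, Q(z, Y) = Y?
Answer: -7111456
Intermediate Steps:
E(v) = v
(E(-70) + G)*(2037 - 3853) = (-70 + 3986)*(2037 - 3853) = 3916*(-1816) = -7111456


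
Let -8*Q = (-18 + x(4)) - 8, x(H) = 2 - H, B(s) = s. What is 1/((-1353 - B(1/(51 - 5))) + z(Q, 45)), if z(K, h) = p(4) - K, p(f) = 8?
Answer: -23/31016 ≈ -0.00074155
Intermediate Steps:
Q = 7/2 (Q = -((-18 + (2 - 1*4)) - 8)/8 = -((-18 + (2 - 4)) - 8)/8 = -((-18 - 2) - 8)/8 = -(-20 - 8)/8 = -⅛*(-28) = 7/2 ≈ 3.5000)
z(K, h) = 8 - K
1/((-1353 - B(1/(51 - 5))) + z(Q, 45)) = 1/((-1353 - 1/(51 - 5)) + (8 - 1*7/2)) = 1/((-1353 - 1/46) + (8 - 7/2)) = 1/((-1353 - 1*1/46) + 9/2) = 1/((-1353 - 1/46) + 9/2) = 1/(-62239/46 + 9/2) = 1/(-31016/23) = -23/31016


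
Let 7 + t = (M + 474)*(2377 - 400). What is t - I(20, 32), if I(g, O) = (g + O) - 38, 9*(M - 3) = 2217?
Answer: 1430009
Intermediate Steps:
M = 748/3 (M = 3 + (⅑)*2217 = 3 + 739/3 = 748/3 ≈ 249.33)
I(g, O) = -38 + O + g (I(g, O) = (O + g) - 38 = -38 + O + g)
t = 1430023 (t = -7 + (748/3 + 474)*(2377 - 400) = -7 + (2170/3)*1977 = -7 + 1430030 = 1430023)
t - I(20, 32) = 1430023 - (-38 + 32 + 20) = 1430023 - 1*14 = 1430023 - 14 = 1430009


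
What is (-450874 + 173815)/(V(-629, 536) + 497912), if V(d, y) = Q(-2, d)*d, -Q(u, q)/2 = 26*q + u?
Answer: 277059/20077936 ≈ 0.013799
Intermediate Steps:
Q(u, q) = -52*q - 2*u (Q(u, q) = -2*(26*q + u) = -2*(u + 26*q) = -52*q - 2*u)
V(d, y) = d*(4 - 52*d) (V(d, y) = (-52*d - 2*(-2))*d = (-52*d + 4)*d = (4 - 52*d)*d = d*(4 - 52*d))
(-450874 + 173815)/(V(-629, 536) + 497912) = (-450874 + 173815)/(4*(-629)*(1 - 13*(-629)) + 497912) = -277059/(4*(-629)*(1 + 8177) + 497912) = -277059/(4*(-629)*8178 + 497912) = -277059/(-20575848 + 497912) = -277059/(-20077936) = -277059*(-1/20077936) = 277059/20077936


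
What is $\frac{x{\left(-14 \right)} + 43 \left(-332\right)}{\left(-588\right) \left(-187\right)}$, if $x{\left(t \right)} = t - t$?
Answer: $- \frac{3569}{27489} \approx -0.12983$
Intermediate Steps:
$x{\left(t \right)} = 0$
$\frac{x{\left(-14 \right)} + 43 \left(-332\right)}{\left(-588\right) \left(-187\right)} = \frac{0 + 43 \left(-332\right)}{\left(-588\right) \left(-187\right)} = \frac{0 - 14276}{109956} = \left(-14276\right) \frac{1}{109956} = - \frac{3569}{27489}$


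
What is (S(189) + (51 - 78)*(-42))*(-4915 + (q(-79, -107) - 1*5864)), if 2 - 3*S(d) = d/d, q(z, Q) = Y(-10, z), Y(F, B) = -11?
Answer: -36718370/3 ≈ -1.2239e+7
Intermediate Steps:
q(z, Q) = -11
S(d) = 1/3 (S(d) = 2/3 - d/(3*d) = 2/3 - 1/3*1 = 2/3 - 1/3 = 1/3)
(S(189) + (51 - 78)*(-42))*(-4915 + (q(-79, -107) - 1*5864)) = (1/3 + (51 - 78)*(-42))*(-4915 + (-11 - 1*5864)) = (1/3 - 27*(-42))*(-4915 + (-11 - 5864)) = (1/3 + 1134)*(-4915 - 5875) = (3403/3)*(-10790) = -36718370/3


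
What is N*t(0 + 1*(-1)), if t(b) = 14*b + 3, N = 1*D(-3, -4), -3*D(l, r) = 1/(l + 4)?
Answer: 11/3 ≈ 3.6667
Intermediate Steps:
D(l, r) = -1/(3*(4 + l)) (D(l, r) = -1/(3*(l + 4)) = -1/(3*(4 + l)))
N = -1/3 (N = 1*(-1/(12 + 3*(-3))) = 1*(-1/(12 - 9)) = 1*(-1/3) = -1/3 ≈ -0.33333)
t(b) = 3 + 14*b
N*t(0 + 1*(-1)) = -(3 + 14*(0 + 1*(-1)))/3 = -(3 + 14*(0 - 1))/3 = -(3 + 14*(-1))/3 = -(3 - 14)/3 = -1/3*(-11) = 11/3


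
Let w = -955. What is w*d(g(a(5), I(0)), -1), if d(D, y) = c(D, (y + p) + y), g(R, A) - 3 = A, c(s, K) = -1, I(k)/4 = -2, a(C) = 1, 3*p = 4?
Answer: 955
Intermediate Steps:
p = 4/3 (p = (⅓)*4 = 4/3 ≈ 1.3333)
I(k) = -8 (I(k) = 4*(-2) = -8)
g(R, A) = 3 + A
d(D, y) = -1
w*d(g(a(5), I(0)), -1) = -955*(-1) = 955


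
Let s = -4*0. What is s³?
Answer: 0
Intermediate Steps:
s = 0
s³ = 0³ = 0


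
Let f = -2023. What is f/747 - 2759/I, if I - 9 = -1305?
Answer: -62315/107568 ≈ -0.57931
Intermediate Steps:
I = -1296 (I = 9 - 1305 = -1296)
f/747 - 2759/I = -2023/747 - 2759/(-1296) = -2023*1/747 - 2759*(-1/1296) = -2023/747 + 2759/1296 = -62315/107568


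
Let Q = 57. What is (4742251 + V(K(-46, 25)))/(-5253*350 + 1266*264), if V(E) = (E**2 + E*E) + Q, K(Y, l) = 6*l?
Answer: -2393654/752163 ≈ -3.1824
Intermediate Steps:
V(E) = 57 + 2*E**2 (V(E) = (E**2 + E*E) + 57 = (E**2 + E**2) + 57 = 2*E**2 + 57 = 57 + 2*E**2)
(4742251 + V(K(-46, 25)))/(-5253*350 + 1266*264) = (4742251 + (57 + 2*(6*25)**2))/(-5253*350 + 1266*264) = (4742251 + (57 + 2*150**2))/(-1838550 + 334224) = (4742251 + (57 + 2*22500))/(-1504326) = (4742251 + (57 + 45000))*(-1/1504326) = (4742251 + 45057)*(-1/1504326) = 4787308*(-1/1504326) = -2393654/752163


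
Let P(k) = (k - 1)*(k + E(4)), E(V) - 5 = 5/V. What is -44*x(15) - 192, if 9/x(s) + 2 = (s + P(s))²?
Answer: -75000048/390617 ≈ -192.00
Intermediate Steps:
E(V) = 5 + 5/V
P(k) = (-1 + k)*(25/4 + k) (P(k) = (k - 1)*(k + (5 + 5/4)) = (-1 + k)*(k + (5 + 5*(¼))) = (-1 + k)*(k + (5 + 5/4)) = (-1 + k)*(k + 25/4) = (-1 + k)*(25/4 + k))
x(s) = 9/(-2 + (-25/4 + s² + 25*s/4)²) (x(s) = 9/(-2 + (s + (-25/4 + s² + 21*s/4))²) = 9/(-2 + (-25/4 + s² + 25*s/4)²))
-44*x(15) - 192 = -6336/(-32 + (-25 + 4*15² + 25*15)²) - 192 = -6336/(-32 + (-25 + 4*225 + 375)²) - 192 = -6336/(-32 + (-25 + 900 + 375)²) - 192 = -6336/(-32 + 1250²) - 192 = -6336/(-32 + 1562500) - 192 = -6336/1562468 - 192 = -44*36/390617 - 192 = -1584/390617 - 192 = -75000048/390617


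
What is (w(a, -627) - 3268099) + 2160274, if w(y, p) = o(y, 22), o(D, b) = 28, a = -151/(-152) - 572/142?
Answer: -1107797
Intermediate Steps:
a = -32751/10792 (a = -151*(-1/152) - 572*1/142 = 151/152 - 286/71 = -32751/10792 ≈ -3.0347)
w(y, p) = 28
(w(a, -627) - 3268099) + 2160274 = (28 - 3268099) + 2160274 = -3268071 + 2160274 = -1107797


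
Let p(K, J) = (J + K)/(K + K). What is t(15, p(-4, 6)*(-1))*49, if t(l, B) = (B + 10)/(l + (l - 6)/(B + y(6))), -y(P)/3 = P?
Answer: 2911/84 ≈ 34.655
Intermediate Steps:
p(K, J) = (J + K)/(2*K) (p(K, J) = (J + K)/((2*K)) = (J + K)*(1/(2*K)) = (J + K)/(2*K))
y(P) = -3*P
t(l, B) = (10 + B)/(l + (-6 + l)/(-18 + B)) (t(l, B) = (B + 10)/(l + (l - 6)/(B - 3*6)) = (10 + B)/(l + (-6 + l)/(B - 18)) = (10 + B)/(l + (-6 + l)/(-18 + B)))
t(15, p(-4, 6)*(-1))*49 = ((180 - (((1/2)*(6 - 4)/(-4))*(-1))**2 + 8*(((1/2)*(6 - 4)/(-4))*(-1)))/(6 + 17*15 - 1*((1/2)*(6 - 4)/(-4))*(-1)*15))*49 = ((180 - (((1/2)*(-1/4)*2)*(-1))**2 + 8*(((1/2)*(-1/4)*2)*(-1)))/(6 + 255 - 1*((1/2)*(-1/4)*2)*(-1)*15))*49 = ((180 - (-1/4*(-1))**2 + 8*(-1/4*(-1)))/(6 + 255 - 1*(-1/4*(-1))*15))*49 = ((180 - (1/4)**2 + 8*(1/4))/(6 + 255 - 1*1/4*15))*49 = ((180 - 1*1/16 + 2)/(6 + 255 - 15/4))*49 = ((180 - 1/16 + 2)/(1029/4))*49 = ((4/1029)*(2911/16))*49 = (2911/4116)*49 = 2911/84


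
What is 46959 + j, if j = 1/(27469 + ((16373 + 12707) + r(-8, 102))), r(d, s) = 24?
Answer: 2656611508/56573 ≈ 46959.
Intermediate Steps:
j = 1/56573 (j = 1/(27469 + ((16373 + 12707) + 24)) = 1/(27469 + (29080 + 24)) = 1/(27469 + 29104) = 1/56573 ≈ 1.7676e-5)
46959 + j = 46959 + 1/56573 = 2656611508/56573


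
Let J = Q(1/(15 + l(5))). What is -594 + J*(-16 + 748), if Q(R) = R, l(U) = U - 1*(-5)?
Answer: -14118/25 ≈ -564.72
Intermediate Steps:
l(U) = 5 + U (l(U) = U + 5 = 5 + U)
J = 1/25 (J = 1/(15 + (5 + 5)) = 1/(15 + 10) = 1/25 ≈ 0.040000)
-594 + J*(-16 + 748) = -594 + (-16 + 748)/25 = -594 + (1/25)*732 = -594 + 732/25 = -14118/25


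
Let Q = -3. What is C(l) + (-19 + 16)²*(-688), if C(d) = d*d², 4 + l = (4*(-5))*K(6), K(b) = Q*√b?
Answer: -265456 + 1298880*√6 ≈ 2.9161e+6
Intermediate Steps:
K(b) = -3*√b
l = -4 + 60*√6 (l = -4 + (4*(-5))*(-3*√6) = -4 - (-60)*√6 = -4 + 60*√6 ≈ 142.97)
C(d) = d³
C(l) + (-19 + 16)²*(-688) = (-4 + 60*√6)³ + (-19 + 16)²*(-688) = (-4 + 60*√6)³ + (-3)²*(-688) = (-4 + 60*√6)³ + 9*(-688) = (-4 + 60*√6)³ - 6192 = -6192 + (-4 + 60*√6)³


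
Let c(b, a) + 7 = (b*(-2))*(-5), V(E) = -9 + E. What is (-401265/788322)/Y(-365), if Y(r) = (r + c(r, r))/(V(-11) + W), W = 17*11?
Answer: 603705/28564244 ≈ 0.021135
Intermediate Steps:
c(b, a) = -7 + 10*b (c(b, a) = -7 + (b*(-2))*(-5) = -7 - 2*b*(-5) = -7 + 10*b)
W = 187
Y(r) = -7/167 + 11*r/167 (Y(r) = (r + (-7 + 10*r))/((-9 - 11) + 187) = (-7 + 11*r)/(-20 + 187) = (-7 + 11*r)/167 = (-7 + 11*r)*(1/167) = -7/167 + 11*r/167)
(-401265/788322)/Y(-365) = (-401265/788322)/(-7/167 + (11/167)*(-365)) = (-401265*1/788322)/(-7/167 - 4015/167) = -3615/(7102*(-4022/167)) = -3615/7102*(-167/4022) = 603705/28564244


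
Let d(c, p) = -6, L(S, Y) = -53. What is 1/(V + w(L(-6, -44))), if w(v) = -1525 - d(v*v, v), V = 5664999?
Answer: 1/5663480 ≈ 1.7657e-7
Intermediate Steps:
w(v) = -1519 (w(v) = -1525 - 1*(-6) = -1525 + 6 = -1519)
1/(V + w(L(-6, -44))) = 1/(5664999 - 1519) = 1/5663480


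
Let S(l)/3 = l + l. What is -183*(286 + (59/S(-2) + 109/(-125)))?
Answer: -25639337/500 ≈ -51279.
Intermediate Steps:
S(l) = 6*l (S(l) = 3*(l + l) = 3*(2*l) = 6*l)
-183*(286 + (59/S(-2) + 109/(-125))) = -183*(286 + (59/((6*(-2))) + 109/(-125))) = -183*(286 + (59/(-12) + 109*(-1/125))) = -183*(286 + (59*(-1/12) - 109/125)) = -183*(286 + (-59/12 - 109/125)) = -183*(286 - 8683/1500) = -183*420317/1500 = -25639337/500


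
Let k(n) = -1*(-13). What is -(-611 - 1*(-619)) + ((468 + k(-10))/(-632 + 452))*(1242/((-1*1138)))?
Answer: -57851/11380 ≈ -5.0836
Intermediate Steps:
k(n) = 13
-(-611 - 1*(-619)) + ((468 + k(-10))/(-632 + 452))*(1242/((-1*1138))) = -(-611 - 1*(-619)) + ((468 + 13)/(-632 + 452))*(1242/((-1*1138))) = -(-611 + 619) + (481/(-180))*(1242/(-1138)) = -1*8 + (481*(-1/180))*(1242*(-1/1138)) = -8 - 481/180*(-621/569) = -8 + 33189/11380 = -57851/11380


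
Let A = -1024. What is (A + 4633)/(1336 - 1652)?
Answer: -3609/316 ≈ -11.421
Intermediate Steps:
(A + 4633)/(1336 - 1652) = (-1024 + 4633)/(1336 - 1652) = 3609/(-316) = 3609*(-1/316) = -3609/316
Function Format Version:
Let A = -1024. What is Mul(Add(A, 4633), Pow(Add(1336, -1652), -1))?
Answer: Rational(-3609, 316) ≈ -11.421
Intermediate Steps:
Mul(Add(A, 4633), Pow(Add(1336, -1652), -1)) = Mul(Add(-1024, 4633), Pow(Add(1336, -1652), -1)) = Mul(3609, Pow(-316, -1)) = Mul(3609, Rational(-1, 316)) = Rational(-3609, 316)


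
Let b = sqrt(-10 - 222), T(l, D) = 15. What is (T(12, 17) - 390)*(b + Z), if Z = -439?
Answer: 164625 - 750*I*sqrt(58) ≈ 1.6463e+5 - 5711.8*I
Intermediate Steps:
b = 2*I*sqrt(58) (b = sqrt(-232) = 2*I*sqrt(58) ≈ 15.232*I)
(T(12, 17) - 390)*(b + Z) = (15 - 390)*(2*I*sqrt(58) - 439) = -375*(-439 + 2*I*sqrt(58)) = 164625 - 750*I*sqrt(58)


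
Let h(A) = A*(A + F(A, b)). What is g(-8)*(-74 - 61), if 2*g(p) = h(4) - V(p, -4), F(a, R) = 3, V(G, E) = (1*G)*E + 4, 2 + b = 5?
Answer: 540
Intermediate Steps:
b = 3 (b = -2 + 5 = 3)
V(G, E) = 4 + E*G (V(G, E) = G*E + 4 = E*G + 4 = 4 + E*G)
h(A) = A*(3 + A) (h(A) = A*(A + 3) = A*(3 + A))
g(p) = 12 + 2*p (g(p) = (4*(3 + 4) - (4 - 4*p))/2 = (4*7 + (-4 + 4*p))/2 = (28 + (-4 + 4*p))/2 = (24 + 4*p)/2 = 12 + 2*p)
g(-8)*(-74 - 61) = (12 + 2*(-8))*(-74 - 61) = (12 - 16)*(-135) = -4*(-135) = 540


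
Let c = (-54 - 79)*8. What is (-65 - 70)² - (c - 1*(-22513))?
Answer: -3224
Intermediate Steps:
c = -1064 (c = -133*8 = -1064)
(-65 - 70)² - (c - 1*(-22513)) = (-65 - 70)² - (-1064 - 1*(-22513)) = (-135)² - (-1064 + 22513) = 18225 - 1*21449 = 18225 - 21449 = -3224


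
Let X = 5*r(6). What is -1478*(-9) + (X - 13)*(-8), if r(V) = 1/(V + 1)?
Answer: 93802/7 ≈ 13400.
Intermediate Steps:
r(V) = 1/(1 + V)
X = 5/7 (X = 5/(1 + 6) = 5/7 ≈ 0.71429)
-1478*(-9) + (X - 13)*(-8) = -1478*(-9) + (5/7 - 13)*(-8) = 13302 - 86/7*(-8) = 13302 + 688/7 = 93802/7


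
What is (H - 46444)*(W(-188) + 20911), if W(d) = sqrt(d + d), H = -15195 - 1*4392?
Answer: -1380774241 - 132062*I*sqrt(94) ≈ -1.3808e+9 - 1.2804e+6*I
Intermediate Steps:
H = -19587 (H = -15195 - 4392 = -19587)
W(d) = sqrt(2)*sqrt(d) (W(d) = sqrt(2*d) = sqrt(2)*sqrt(d))
(H - 46444)*(W(-188) + 20911) = (-19587 - 46444)*(sqrt(2)*sqrt(-188) + 20911) = -66031*(sqrt(2)*(2*I*sqrt(47)) + 20911) = -66031*(2*I*sqrt(94) + 20911) = -66031*(20911 + 2*I*sqrt(94)) = -1380774241 - 132062*I*sqrt(94)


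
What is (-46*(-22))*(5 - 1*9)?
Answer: -4048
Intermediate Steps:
(-46*(-22))*(5 - 1*9) = 1012*(5 - 9) = 1012*(-4) = -4048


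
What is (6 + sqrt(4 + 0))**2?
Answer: 64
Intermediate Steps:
(6 + sqrt(4 + 0))**2 = (6 + sqrt(4))**2 = (6 + 2)**2 = 8**2 = 64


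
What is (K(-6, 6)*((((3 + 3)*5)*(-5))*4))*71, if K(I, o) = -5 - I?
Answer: -42600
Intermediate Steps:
(K(-6, 6)*((((3 + 3)*5)*(-5))*4))*71 = ((-5 - 1*(-6))*((((3 + 3)*5)*(-5))*4))*71 = ((-5 + 6)*(((6*5)*(-5))*4))*71 = (1*((30*(-5))*4))*71 = (1*(-150*4))*71 = (1*(-600))*71 = -600*71 = -42600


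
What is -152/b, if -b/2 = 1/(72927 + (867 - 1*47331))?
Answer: 2011188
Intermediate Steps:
b = -2/26463 (b = -2/(72927 + (867 - 1*47331)) = -2/(72927 + (867 - 47331)) = -2/(72927 - 46464) = -2/26463 ≈ -7.5577e-5)
-152/b = -152/(-2/26463) = -152*(-26463/2) = 2011188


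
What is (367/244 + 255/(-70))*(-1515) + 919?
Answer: 7103947/1708 ≈ 4159.2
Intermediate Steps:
(367/244 + 255/(-70))*(-1515) + 919 = (367*(1/244) + 255*(-1/70))*(-1515) + 919 = (367/244 - 51/14)*(-1515) + 919 = -3653/1708*(-1515) + 919 = 5534295/1708 + 919 = 7103947/1708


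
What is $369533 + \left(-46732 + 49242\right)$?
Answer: $372043$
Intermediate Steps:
$369533 + \left(-46732 + 49242\right) = 369533 + 2510 = 372043$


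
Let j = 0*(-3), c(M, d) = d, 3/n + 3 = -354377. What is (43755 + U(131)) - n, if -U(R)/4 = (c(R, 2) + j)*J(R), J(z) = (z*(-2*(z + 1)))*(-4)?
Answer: -376682196537/354380 ≈ -1.0629e+6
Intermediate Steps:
n = -3/354380 (n = 3/(-3 - 354377) = 3/(-354380) = 3*(-1/354380) = -3/354380 ≈ -8.4655e-6)
j = 0
J(z) = -4*z*(-2 - 2*z) (J(z) = (z*(-2*(1 + z)))*(-4) = (z*(-2 - 2*z))*(-4) = -4*z*(-2 - 2*z))
U(R) = -64*R*(1 + R) (U(R) = -4*(2 + 0)*8*R*(1 + R) = -8*8*R*(1 + R) = -64*R*(1 + R))
(43755 + U(131)) - n = (43755 - 64*131*(1 + 131)) - 1*(-3/354380) = (43755 - 64*131*132) + 3/354380 = (43755 - 1106688) + 3/354380 = -1062933 + 3/354380 = -376682196537/354380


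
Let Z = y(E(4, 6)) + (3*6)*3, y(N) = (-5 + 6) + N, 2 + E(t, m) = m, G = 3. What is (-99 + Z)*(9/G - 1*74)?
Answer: 2840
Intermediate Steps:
E(t, m) = -2 + m
y(N) = 1 + N
Z = 59 (Z = (1 + (-2 + 6)) + (3*6)*3 = (1 + 4) + 18*3 = 5 + 54 = 59)
(-99 + Z)*(9/G - 1*74) = (-99 + 59)*(9/3 - 1*74) = -40*(9*(⅓) - 74) = -40*(3 - 74) = -40*(-71) = 2840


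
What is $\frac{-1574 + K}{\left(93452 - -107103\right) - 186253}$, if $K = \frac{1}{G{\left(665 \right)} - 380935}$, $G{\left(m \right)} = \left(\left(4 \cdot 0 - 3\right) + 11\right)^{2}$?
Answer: $- \frac{599490955}{5447217042} \approx -0.11005$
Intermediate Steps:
$G{\left(m \right)} = 64$ ($G{\left(m \right)} = \left(\left(0 - 3\right) + 11\right)^{2} = \left(-3 + 11\right)^{2} = 8^{2} = 64$)
$K = - \frac{1}{380871}$ ($K = \frac{1}{64 - 380935} = \frac{1}{-380871} = - \frac{1}{380871} \approx -2.6256 \cdot 10^{-6}$)
$\frac{-1574 + K}{\left(93452 - -107103\right) - 186253} = \frac{-1574 - \frac{1}{380871}}{\left(93452 - -107103\right) - 186253} = - \frac{599490955}{380871 \left(\left(93452 + 107103\right) - 186253\right)} = - \frac{599490955}{380871 \left(200555 - 186253\right)} = - \frac{599490955}{380871 \cdot 14302} = \left(- \frac{599490955}{380871}\right) \frac{1}{14302} = - \frac{599490955}{5447217042}$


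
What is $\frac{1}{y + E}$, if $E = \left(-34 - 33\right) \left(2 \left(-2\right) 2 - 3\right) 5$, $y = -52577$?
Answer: $- \frac{1}{48892} \approx -2.0453 \cdot 10^{-5}$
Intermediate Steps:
$E = 3685$ ($E = - 67 \left(\left(-4\right) 2 - 3\right) 5 = - 67 \left(-8 - 3\right) 5 = - 67 \left(\left(-11\right) 5\right) = \left(-67\right) \left(-55\right) = 3685$)
$\frac{1}{y + E} = \frac{1}{-52577 + 3685} = \frac{1}{-48892} = - \frac{1}{48892}$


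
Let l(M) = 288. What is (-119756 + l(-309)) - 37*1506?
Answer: -175190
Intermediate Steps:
(-119756 + l(-309)) - 37*1506 = (-119756 + 288) - 37*1506 = -119468 - 55722 = -175190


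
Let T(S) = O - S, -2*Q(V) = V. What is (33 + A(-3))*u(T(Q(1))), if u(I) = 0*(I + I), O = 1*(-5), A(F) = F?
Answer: 0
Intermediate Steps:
Q(V) = -V/2
O = -5
T(S) = -5 - S
u(I) = 0 (u(I) = 0*(2*I) = 0)
(33 + A(-3))*u(T(Q(1))) = (33 - 3)*0 = 30*0 = 0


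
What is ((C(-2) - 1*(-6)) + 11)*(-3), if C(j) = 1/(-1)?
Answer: -48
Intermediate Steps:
C(j) = -1
((C(-2) - 1*(-6)) + 11)*(-3) = ((-1 - 1*(-6)) + 11)*(-3) = ((-1 + 6) + 11)*(-3) = (5 + 11)*(-3) = 16*(-3) = -48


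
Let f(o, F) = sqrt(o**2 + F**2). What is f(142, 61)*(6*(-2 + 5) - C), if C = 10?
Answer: 8*sqrt(23885) ≈ 1236.4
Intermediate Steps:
f(o, F) = sqrt(F**2 + o**2)
f(142, 61)*(6*(-2 + 5) - C) = sqrt(61**2 + 142**2)*(6*(-2 + 5) - 1*10) = sqrt(3721 + 20164)*(6*3 - 10) = sqrt(23885)*(18 - 10) = sqrt(23885)*8 = 8*sqrt(23885)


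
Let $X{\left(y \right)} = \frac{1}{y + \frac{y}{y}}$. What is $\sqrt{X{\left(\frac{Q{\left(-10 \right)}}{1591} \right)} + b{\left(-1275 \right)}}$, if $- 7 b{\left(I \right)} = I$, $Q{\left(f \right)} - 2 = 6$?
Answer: $\frac{\sqrt{22944105366}}{11193} \approx 13.533$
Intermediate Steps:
$Q{\left(f \right)} = 8$ ($Q{\left(f \right)} = 2 + 6 = 8$)
$b{\left(I \right)} = - \frac{I}{7}$
$X{\left(y \right)} = \frac{1}{1 + y}$ ($X{\left(y \right)} = \frac{1}{y + 1} = \frac{1}{1 + y}$)
$\sqrt{X{\left(\frac{Q{\left(-10 \right)}}{1591} \right)} + b{\left(-1275 \right)}} = \sqrt{\frac{1}{1 + \frac{8}{1591}} - - \frac{1275}{7}} = \sqrt{\frac{1}{1 + 8 \cdot \frac{1}{1591}} + \frac{1275}{7}} = \sqrt{\frac{1}{1 + \frac{8}{1591}} + \frac{1275}{7}} = \sqrt{\frac{1}{\frac{1599}{1591}} + \frac{1275}{7}} = \sqrt{\frac{1591}{1599} + \frac{1275}{7}} = \sqrt{\frac{2049862}{11193}} = \frac{\sqrt{22944105366}}{11193}$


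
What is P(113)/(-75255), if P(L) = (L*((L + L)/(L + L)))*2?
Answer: -226/75255 ≈ -0.0030031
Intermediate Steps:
P(L) = 2*L (P(L) = (L*((2*L)/((2*L))))*2 = (L*((2*L)*(1/(2*L))))*2 = (L*1)*2 = L*2 = 2*L)
P(113)/(-75255) = (2*113)/(-75255) = 226*(-1/75255) = -226/75255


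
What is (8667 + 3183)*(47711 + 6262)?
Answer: 639580050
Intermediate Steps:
(8667 + 3183)*(47711 + 6262) = 11850*53973 = 639580050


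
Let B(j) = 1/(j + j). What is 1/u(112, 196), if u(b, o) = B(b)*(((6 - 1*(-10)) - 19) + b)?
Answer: 224/109 ≈ 2.0550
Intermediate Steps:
B(j) = 1/(2*j)
u(b, o) = (-3 + b)/(2*b) (u(b, o) = (1/(2*b))*(((6 - 1*(-10)) - 19) + b) = (1/(2*b))*(((6 + 10) - 19) + b) = (1/(2*b))*((16 - 19) + b) = (1/(2*b))*(-3 + b) = (-3 + b)/(2*b))
1/u(112, 196) = 1/((½)*(-3 + 112)/112) = 1/((½)*(1/112)*109) = 1/(109/224) = 224/109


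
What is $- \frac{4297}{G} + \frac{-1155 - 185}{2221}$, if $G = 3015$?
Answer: $- \frac{13583737}{6696315} \approx -2.0285$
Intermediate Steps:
$- \frac{4297}{G} + \frac{-1155 - 185}{2221} = - \frac{4297}{3015} + \frac{-1155 - 185}{2221} = \left(-4297\right) \frac{1}{3015} + \left(-1155 - 185\right) \frac{1}{2221} = - \frac{4297}{3015} - \frac{1340}{2221} = - \frac{13583737}{6696315}$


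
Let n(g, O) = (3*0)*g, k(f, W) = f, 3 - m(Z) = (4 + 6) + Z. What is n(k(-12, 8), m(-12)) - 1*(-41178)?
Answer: 41178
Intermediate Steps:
m(Z) = -7 - Z (m(Z) = 3 - ((4 + 6) + Z) = 3 - (10 + Z) = 3 + (-10 - Z) = -7 - Z)
n(g, O) = 0 (n(g, O) = 0*g = 0)
n(k(-12, 8), m(-12)) - 1*(-41178) = 0 - 1*(-41178) = 0 + 41178 = 41178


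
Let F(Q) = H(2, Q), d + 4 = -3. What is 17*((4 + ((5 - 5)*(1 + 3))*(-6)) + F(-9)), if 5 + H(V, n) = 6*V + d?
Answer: 68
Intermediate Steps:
d = -7 (d = -4 - 3 = -7)
H(V, n) = -12 + 6*V (H(V, n) = -5 + (6*V - 7) = -5 + (-7 + 6*V) = -12 + 6*V)
F(Q) = 0 (F(Q) = -12 + 6*2 = -12 + 12 = 0)
17*((4 + ((5 - 5)*(1 + 3))*(-6)) + F(-9)) = 17*((4 + ((5 - 5)*(1 + 3))*(-6)) + 0) = 17*((4 + (0*4)*(-6)) + 0) = 17*((4 + 0*(-6)) + 0) = 17*((4 + 0) + 0) = 17*(4 + 0) = 17*4 = 68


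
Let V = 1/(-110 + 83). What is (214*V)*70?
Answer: -14980/27 ≈ -554.81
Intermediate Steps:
V = -1/27 (V = 1/(-27) = -1/27 ≈ -0.037037)
(214*V)*70 = (214*(-1/27))*70 = -214/27*70 = -14980/27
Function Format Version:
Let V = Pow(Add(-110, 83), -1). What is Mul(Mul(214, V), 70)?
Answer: Rational(-14980, 27) ≈ -554.81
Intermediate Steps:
V = Rational(-1, 27) (V = Pow(-27, -1) = Rational(-1, 27) ≈ -0.037037)
Mul(Mul(214, V), 70) = Mul(Mul(214, Rational(-1, 27)), 70) = Mul(Rational(-214, 27), 70) = Rational(-14980, 27)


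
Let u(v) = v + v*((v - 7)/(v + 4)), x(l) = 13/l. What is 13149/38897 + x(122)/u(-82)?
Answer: 10964085987/32491986598 ≈ 0.33744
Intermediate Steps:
u(v) = v + v*(-7 + v)/(4 + v) (u(v) = v + v*((-7 + v)/(4 + v)) = v + v*(-7 + v)/(4 + v))
13149/38897 + x(122)/u(-82) = 13149/38897 + (13/122)/((-82*(-3 + 2*(-82))/(4 - 82))) = 13149*(1/38897) + (13*(1/122))/((-82*(-3 - 164)/(-78))) = 13149/38897 + 13/(122*((-82*(-1/78)*(-167)))) = 13149/38897 + 13/(122*(-6847/39)) = 13149/38897 + (13/122)*(-39/6847) = 13149/38897 - 507/835334 = 10964085987/32491986598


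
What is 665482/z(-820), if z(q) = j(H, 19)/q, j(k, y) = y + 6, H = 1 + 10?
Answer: -109139048/5 ≈ -2.1828e+7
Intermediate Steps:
H = 11
j(k, y) = 6 + y
z(q) = 25/q (z(q) = (6 + 19)/q = 25/q)
665482/z(-820) = 665482/((25/(-820))) = 665482/((25*(-1/820))) = 665482/(-5/164) = 665482*(-164/5) = -109139048/5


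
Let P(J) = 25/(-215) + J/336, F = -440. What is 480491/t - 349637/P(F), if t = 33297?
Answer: 1911494743969/7794525 ≈ 2.4524e+5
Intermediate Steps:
P(J) = -5/43 + J/336 (P(J) = 25*(-1/215) + J*(1/336) = -5/43 + J/336)
480491/t - 349637/P(F) = 480491/33297 - 349637/(-5/43 + (1/336)*(-440)) = 480491*(1/33297) - 349637/(-5/43 - 55/42) = 43681/3027 - 349637/(-2575/1806) = 43681/3027 - 349637*(-1806/2575) = 43681/3027 + 631444422/2575 = 1911494743969/7794525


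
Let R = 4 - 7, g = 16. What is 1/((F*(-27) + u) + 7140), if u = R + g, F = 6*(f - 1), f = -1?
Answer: 1/7477 ≈ 0.00013374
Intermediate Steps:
F = -12 (F = 6*(-1 - 1) = 6*(-2) = -12)
R = -3
u = 13 (u = -3 + 16 = 13)
1/((F*(-27) + u) + 7140) = 1/((-12*(-27) + 13) + 7140) = 1/((324 + 13) + 7140) = 1/(337 + 7140) = 1/7477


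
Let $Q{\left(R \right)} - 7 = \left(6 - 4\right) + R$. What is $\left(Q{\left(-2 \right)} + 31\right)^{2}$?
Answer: $1444$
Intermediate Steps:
$Q{\left(R \right)} = 9 + R$ ($Q{\left(R \right)} = 7 + \left(\left(6 - 4\right) + R\right) = 7 + \left(2 + R\right) = 9 + R$)
$\left(Q{\left(-2 \right)} + 31\right)^{2} = \left(\left(9 - 2\right) + 31\right)^{2} = \left(7 + 31\right)^{2} = 38^{2} = 1444$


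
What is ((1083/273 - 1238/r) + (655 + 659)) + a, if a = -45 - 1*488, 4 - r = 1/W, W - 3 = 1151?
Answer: 15357796/32305 ≈ 475.40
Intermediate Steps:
W = 1154 (W = 3 + 1151 = 1154)
r = 4615/1154 (r = 4 - 1/1154 = 4615/1154 ≈ 3.9991)
a = -533 (a = -45 - 488 = -533)
((1083/273 - 1238/r) + (655 + 659)) + a = ((1083/273 - 1238/4615/1154) + (655 + 659)) - 533 = ((1083*(1/273) - 1238*1154/4615) + 1314) - 533 = ((361/91 - 1428652/4615) + 1314) - 533 = (-9872409/32305 + 1314) - 533 = 32576361/32305 - 533 = 15357796/32305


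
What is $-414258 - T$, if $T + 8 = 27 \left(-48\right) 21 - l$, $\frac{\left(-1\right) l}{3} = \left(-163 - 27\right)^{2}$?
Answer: $-495334$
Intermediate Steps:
$l = -108300$ ($l = - 3 \left(-163 - 27\right)^{2} = - 3 \left(-190\right)^{2} = \left(-3\right) 36100 = -108300$)
$T = 81076$ ($T = -8 + \left(27 \left(-48\right) 21 - -108300\right) = -8 + \left(\left(-1296\right) 21 + 108300\right) = -8 + \left(-27216 + 108300\right) = -8 + 81084 = 81076$)
$-414258 - T = -414258 - 81076 = -495334$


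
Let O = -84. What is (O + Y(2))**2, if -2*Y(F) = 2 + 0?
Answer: 7225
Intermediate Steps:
Y(F) = -1 (Y(F) = -(2 + 0)/2 = -1/2*2 = -1)
(O + Y(2))**2 = (-84 - 1)**2 = (-85)**2 = 7225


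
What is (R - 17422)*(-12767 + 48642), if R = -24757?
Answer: -1513171625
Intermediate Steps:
(R - 17422)*(-12767 + 48642) = (-24757 - 17422)*(-12767 + 48642) = -42179*35875 = -1513171625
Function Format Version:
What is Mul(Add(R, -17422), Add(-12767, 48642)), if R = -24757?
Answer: -1513171625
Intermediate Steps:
Mul(Add(R, -17422), Add(-12767, 48642)) = Mul(Add(-24757, -17422), Add(-12767, 48642)) = Mul(-42179, 35875) = -1513171625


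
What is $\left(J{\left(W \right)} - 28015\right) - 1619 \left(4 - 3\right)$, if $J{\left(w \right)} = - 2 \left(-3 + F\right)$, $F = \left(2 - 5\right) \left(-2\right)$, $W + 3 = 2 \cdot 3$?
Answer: $-29640$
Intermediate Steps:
$W = 3$ ($W = -3 + 2 \cdot 3 = -3 + 6 = 3$)
$F = 6$ ($F = \left(-3\right) \left(-2\right) = 6$)
$J{\left(w \right)} = -6$ ($J{\left(w \right)} = - 2 \left(-3 + 6\right) = \left(-2\right) 3 = -6$)
$\left(J{\left(W \right)} - 28015\right) - 1619 \left(4 - 3\right) = \left(-6 - 28015\right) - 1619 \left(4 - 3\right) = -28021 - 1619 = -29640$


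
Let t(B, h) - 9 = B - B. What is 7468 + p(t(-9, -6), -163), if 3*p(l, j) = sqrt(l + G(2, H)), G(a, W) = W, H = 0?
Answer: 7469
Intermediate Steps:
t(B, h) = 9 (t(B, h) = 9 + (B - B) = 9 + 0 = 9)
p(l, j) = sqrt(l)/3 (p(l, j) = sqrt(l + 0)/3 = sqrt(l)/3)
7468 + p(t(-9, -6), -163) = 7468 + sqrt(9)/3 = 7468 + (1/3)*3 = 7468 + 1 = 7469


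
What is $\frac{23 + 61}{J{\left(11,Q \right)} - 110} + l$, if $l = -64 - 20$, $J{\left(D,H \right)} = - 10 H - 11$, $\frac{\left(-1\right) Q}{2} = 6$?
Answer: $-168$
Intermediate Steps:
$Q = -12$ ($Q = \left(-2\right) 6 = -12$)
$J{\left(D,H \right)} = -11 - 10 H$
$l = -84$ ($l = -64 - 20 = -84$)
$\frac{23 + 61}{J{\left(11,Q \right)} - 110} + l = \frac{23 + 61}{\left(-11 - -120\right) - 110} - 84 = \frac{1}{\left(-11 + 120\right) - 110} \cdot 84 - 84 = \frac{1}{109 - 110} \cdot 84 - 84 = \frac{1}{-1} \cdot 84 - 84 = \left(-1\right) 84 - 84 = -84 - 84 = -168$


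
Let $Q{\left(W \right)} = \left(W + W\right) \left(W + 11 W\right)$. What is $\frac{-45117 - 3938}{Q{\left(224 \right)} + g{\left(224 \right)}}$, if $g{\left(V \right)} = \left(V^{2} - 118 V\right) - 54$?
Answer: $- \frac{49055}{1227914} \approx -0.03995$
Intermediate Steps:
$g{\left(V \right)} = -54 + V^{2} - 118 V$
$Q{\left(W \right)} = 24 W^{2}$ ($Q{\left(W \right)} = 2 W 12 W = 24 W^{2}$)
$\frac{-45117 - 3938}{Q{\left(224 \right)} + g{\left(224 \right)}} = \frac{-45117 - 3938}{24 \cdot 224^{2} - \left(26486 - 50176\right)} = - \frac{49055}{24 \cdot 50176 - -23690} = - \frac{49055}{1204224 + 23690} = - \frac{49055}{1227914}$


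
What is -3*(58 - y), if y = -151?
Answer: -627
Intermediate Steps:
-3*(58 - y) = -3*(58 - 1*(-151)) = -3*(58 + 151) = -3*209 = -627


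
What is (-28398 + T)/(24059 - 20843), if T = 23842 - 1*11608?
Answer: -1347/268 ≈ -5.0261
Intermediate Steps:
T = 12234 (T = 23842 - 11608 = 12234)
(-28398 + T)/(24059 - 20843) = (-28398 + 12234)/(24059 - 20843) = -16164/3216 = -16164*1/3216 = -1347/268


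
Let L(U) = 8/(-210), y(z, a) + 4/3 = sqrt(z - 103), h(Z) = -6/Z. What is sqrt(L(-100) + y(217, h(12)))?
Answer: sqrt(-1680 + 1225*sqrt(114))/35 ≈ 3.0505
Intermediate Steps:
y(z, a) = -4/3 + sqrt(-103 + z) (y(z, a) = -4/3 + sqrt(z - 103) = -4/3 + sqrt(-103 + z))
L(U) = -4/105 (L(U) = 8*(-1/210) = -4/105)
sqrt(L(-100) + y(217, h(12))) = sqrt(-4/105 + (-4/3 + sqrt(-103 + 217))) = sqrt(-4/105 + (-4/3 + sqrt(114))) = sqrt(-48/35 + sqrt(114))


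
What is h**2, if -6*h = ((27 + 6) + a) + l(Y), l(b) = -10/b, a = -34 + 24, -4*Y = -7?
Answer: 14641/1764 ≈ 8.2999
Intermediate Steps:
Y = 7/4 (Y = -1/4*(-7) = 7/4 ≈ 1.7500)
a = -10
h = -121/42 (h = -(((27 + 6) - 10) - 10/7/4)/6 = -((33 - 10) - 10*4/7)/6 = -(23 - 40/7)/6 = -1/6*121/7 = -121/42 ≈ -2.8810)
h**2 = (-121/42)**2 = 14641/1764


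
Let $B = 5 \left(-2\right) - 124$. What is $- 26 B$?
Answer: $3484$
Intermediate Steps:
$B = -134$ ($B = -10 - 124 = -134$)
$- 26 B = \left(-26\right) \left(-134\right) = 3484$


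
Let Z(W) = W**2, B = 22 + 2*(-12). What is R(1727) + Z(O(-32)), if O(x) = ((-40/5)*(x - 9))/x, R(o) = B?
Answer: 1649/16 ≈ 103.06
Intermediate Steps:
B = -2 (B = 22 - 24 = -2)
R(o) = -2
O(x) = (72 - 8*x)/x (O(x) = ((-40*1/5)*(-9 + x))/x = (-8*(-9 + x))/x = (72 - 8*x)/x)
R(1727) + Z(O(-32)) = -2 + (-8 + 72/(-32))**2 = -2 + (-8 + 72*(-1/32))**2 = -2 + (-8 - 9/4)**2 = -2 + (-41/4)**2 = -2 + 1681/16 = 1649/16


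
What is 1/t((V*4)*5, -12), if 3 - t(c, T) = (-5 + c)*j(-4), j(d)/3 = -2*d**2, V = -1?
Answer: -1/2397 ≈ -0.00041719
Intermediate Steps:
j(d) = -6*d**2 (j(d) = 3*(-2*d**2) = -6*d**2)
t(c, T) = -477 + 96*c (t(c, T) = 3 - (-5 + c)*(-6*(-4)**2) = 3 - (-5 + c)*(-6*16) = 3 - (-5 + c)*(-96) = 3 - (480 - 96*c) = 3 + (-480 + 96*c) = -477 + 96*c)
1/t((V*4)*5, -12) = 1/(-477 + 96*(-1*4*5)) = 1/(-477 + 96*(-4*5)) = 1/(-477 + 96*(-20)) = 1/(-477 - 1920) = 1/(-2397) = -1/2397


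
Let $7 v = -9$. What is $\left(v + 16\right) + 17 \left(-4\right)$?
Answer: $- \frac{373}{7} \approx -53.286$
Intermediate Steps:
$v = - \frac{9}{7}$ ($v = \frac{1}{7} \left(-9\right) = - \frac{9}{7} \approx -1.2857$)
$\left(v + 16\right) + 17 \left(-4\right) = \left(- \frac{9}{7} + 16\right) + 17 \left(-4\right) = \frac{103}{7} - 68 = - \frac{373}{7}$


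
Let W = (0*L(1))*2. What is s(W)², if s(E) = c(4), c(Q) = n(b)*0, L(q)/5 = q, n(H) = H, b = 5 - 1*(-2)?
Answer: 0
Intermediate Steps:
b = 7 (b = 5 + 2 = 7)
L(q) = 5*q
W = 0 (W = (0*(5*1))*2 = (0*5)*2 = 0*2 = 0)
c(Q) = 0 (c(Q) = 7*0 = 0)
s(E) = 0
s(W)² = 0² = 0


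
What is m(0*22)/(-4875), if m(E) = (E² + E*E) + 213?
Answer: -71/1625 ≈ -0.043692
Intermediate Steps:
m(E) = 213 + 2*E² (m(E) = (E² + E²) + 213 = 2*E² + 213 = 213 + 2*E²)
m(0*22)/(-4875) = (213 + 2*(0*22)²)/(-4875) = (213 + 2*0²)*(-1/4875) = (213 + 2*0)*(-1/4875) = (213 + 0)*(-1/4875) = 213*(-1/4875) = -71/1625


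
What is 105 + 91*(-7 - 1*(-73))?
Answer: 6111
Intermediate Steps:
105 + 91*(-7 - 1*(-73)) = 105 + 91*(-7 + 73) = 105 + 91*66 = 105 + 6006 = 6111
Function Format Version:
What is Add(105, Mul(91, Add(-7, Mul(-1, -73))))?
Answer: 6111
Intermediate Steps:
Add(105, Mul(91, Add(-7, Mul(-1, -73)))) = Add(105, Mul(91, Add(-7, 73))) = Add(105, Mul(91, 66)) = Add(105, 6006) = 6111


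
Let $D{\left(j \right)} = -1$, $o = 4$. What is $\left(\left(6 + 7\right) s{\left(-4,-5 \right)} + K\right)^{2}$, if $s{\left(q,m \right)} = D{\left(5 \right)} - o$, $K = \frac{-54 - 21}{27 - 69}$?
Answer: $\frac{783225}{196} \approx 3996.0$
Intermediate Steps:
$K = \frac{25}{14}$ ($K = - \frac{75}{-42} = \left(-75\right) \left(- \frac{1}{42}\right) = \frac{25}{14} \approx 1.7857$)
$s{\left(q,m \right)} = -5$ ($s{\left(q,m \right)} = -1 - 4 = -5$)
$\left(\left(6 + 7\right) s{\left(-4,-5 \right)} + K\right)^{2} = \left(\left(6 + 7\right) \left(-5\right) + \frac{25}{14}\right)^{2} = \left(13 \left(-5\right) + \frac{25}{14}\right)^{2} = \left(-65 + \frac{25}{14}\right)^{2} = \left(- \frac{885}{14}\right)^{2} = \frac{783225}{196}$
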